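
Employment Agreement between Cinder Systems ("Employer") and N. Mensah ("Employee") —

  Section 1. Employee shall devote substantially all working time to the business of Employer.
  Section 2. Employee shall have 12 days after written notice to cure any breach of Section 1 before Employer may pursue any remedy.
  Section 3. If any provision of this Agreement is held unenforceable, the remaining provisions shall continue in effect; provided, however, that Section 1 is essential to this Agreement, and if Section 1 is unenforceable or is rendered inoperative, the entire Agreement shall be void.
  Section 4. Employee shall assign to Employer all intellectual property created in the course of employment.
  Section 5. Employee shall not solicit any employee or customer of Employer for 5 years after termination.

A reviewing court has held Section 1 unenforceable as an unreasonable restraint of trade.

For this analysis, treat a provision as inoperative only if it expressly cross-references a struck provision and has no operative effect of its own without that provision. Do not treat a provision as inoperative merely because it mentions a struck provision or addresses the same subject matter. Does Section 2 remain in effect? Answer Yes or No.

Section 1 is struck. Section 2 has no operative effect of its own apart from Section 1 and is therefore inoperative. Section 3 makes Section 1 an essential term, and Section 1 is the provision held invalid; under Section 3, the entire Agreement is therefore void. No provision of the Agreement survives. Section 2 is among the inoperative provisions, so the answer is no.

No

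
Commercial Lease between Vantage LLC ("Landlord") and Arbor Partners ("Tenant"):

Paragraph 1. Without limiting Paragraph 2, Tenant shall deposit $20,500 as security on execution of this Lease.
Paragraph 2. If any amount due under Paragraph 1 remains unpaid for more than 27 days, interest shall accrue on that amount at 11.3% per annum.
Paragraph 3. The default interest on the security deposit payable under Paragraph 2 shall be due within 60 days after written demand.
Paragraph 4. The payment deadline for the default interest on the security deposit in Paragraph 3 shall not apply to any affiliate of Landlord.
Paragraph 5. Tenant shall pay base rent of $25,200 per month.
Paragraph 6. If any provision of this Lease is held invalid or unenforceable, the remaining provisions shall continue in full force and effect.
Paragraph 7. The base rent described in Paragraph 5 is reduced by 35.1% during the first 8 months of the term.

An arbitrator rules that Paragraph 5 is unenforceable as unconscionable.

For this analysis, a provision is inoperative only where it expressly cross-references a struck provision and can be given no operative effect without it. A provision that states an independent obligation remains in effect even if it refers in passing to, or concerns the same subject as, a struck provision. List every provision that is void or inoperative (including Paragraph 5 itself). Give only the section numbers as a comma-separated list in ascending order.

5, 7

Paragraph 5 is struck. The whole of Paragraph 7 is the introductory reduction to the base rent, defined by reference to Paragraph 5, so Paragraph 7 cannot stand once Paragraph 5 is removed. Under the severability clause in Paragraph 6, the remaining provisions continue in force. Paragraph 1, Paragraph 2, Paragraph 3, Paragraph 4, and Paragraph 6 remain in effect.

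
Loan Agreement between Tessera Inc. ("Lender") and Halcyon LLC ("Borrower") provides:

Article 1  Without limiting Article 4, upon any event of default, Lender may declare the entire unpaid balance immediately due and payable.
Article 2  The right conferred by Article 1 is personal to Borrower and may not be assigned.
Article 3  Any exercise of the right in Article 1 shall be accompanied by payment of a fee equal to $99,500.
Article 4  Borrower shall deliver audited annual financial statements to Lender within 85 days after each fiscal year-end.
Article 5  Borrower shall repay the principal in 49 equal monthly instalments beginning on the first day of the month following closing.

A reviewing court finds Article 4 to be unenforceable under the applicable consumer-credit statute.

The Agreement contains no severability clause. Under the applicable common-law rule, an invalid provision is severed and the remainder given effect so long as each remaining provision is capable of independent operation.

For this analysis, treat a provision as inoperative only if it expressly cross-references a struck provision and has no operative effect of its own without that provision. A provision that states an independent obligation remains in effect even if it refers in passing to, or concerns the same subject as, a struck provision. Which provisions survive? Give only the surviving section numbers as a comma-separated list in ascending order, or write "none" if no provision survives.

1, 2, 3, 5

Article 4 is struck. Although Article 1 refers to Article 4, its operative terms do not depend on Article 4, so it remains in effect. No other provision's operative terms depend on Article 4. Under the stated default rule, only provisions that cannot operate independently fall away; the rest are enforced. That leaves Article 1, Article 2, Article 3, and Article 5 in effect.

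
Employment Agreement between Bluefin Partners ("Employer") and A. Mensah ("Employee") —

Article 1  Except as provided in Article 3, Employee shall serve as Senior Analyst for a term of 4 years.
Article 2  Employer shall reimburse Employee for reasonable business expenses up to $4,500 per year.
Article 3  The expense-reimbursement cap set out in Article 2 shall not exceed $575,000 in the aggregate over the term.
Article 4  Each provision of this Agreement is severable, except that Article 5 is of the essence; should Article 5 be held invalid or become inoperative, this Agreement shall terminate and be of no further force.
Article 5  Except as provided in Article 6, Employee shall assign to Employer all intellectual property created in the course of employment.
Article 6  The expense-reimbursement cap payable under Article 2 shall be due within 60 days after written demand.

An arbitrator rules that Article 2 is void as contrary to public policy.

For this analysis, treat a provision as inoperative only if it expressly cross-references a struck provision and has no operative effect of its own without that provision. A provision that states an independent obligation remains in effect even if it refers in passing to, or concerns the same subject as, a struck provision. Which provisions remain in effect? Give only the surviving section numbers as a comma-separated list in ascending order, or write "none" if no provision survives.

Article 2 is struck. Article 3 does nothing except set the aggregate cap on the expense-reimbursement cap by reference to Article 2; with Article 2 gone it has no independent effect and is inoperative. Article 6 does nothing except set the payment deadline for the expense-reimbursement cap by reference to Article 2; with Article 2 gone it has no independent effect and is inoperative. Article 5 mentions Article 6 but its own obligation stands independently of Article 6, so Article 5 is not affected. Article 1 mentions Article 3 but its own obligation stands independently of Article 3, so Article 1 is not affected. Article 4 makes Article 5 an essential term, but Article 5 is unaffected, so the severability proviso in Article 4 preserves the remaining provisions. That leaves Article 1, Article 4, and Article 5 in effect.

1, 4, 5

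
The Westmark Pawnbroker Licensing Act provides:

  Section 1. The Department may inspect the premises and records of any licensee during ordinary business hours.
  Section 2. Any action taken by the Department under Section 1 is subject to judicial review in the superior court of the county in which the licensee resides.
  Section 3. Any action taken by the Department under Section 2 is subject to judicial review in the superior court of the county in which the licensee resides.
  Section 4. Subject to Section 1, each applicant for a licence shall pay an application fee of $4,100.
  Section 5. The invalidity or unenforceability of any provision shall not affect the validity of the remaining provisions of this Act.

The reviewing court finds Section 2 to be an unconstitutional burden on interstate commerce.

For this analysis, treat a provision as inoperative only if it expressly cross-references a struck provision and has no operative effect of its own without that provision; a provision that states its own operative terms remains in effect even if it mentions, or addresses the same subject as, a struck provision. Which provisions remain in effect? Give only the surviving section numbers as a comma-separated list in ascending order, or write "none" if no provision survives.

Section 2 is struck. Section 3 operates only by reference to Section 2, so it falls with Section 2. Section 5 is a severability clause and preserves every provision that can still be given independent effect. That leaves Section 1, Section 4, and Section 5 in effect.

1, 4, 5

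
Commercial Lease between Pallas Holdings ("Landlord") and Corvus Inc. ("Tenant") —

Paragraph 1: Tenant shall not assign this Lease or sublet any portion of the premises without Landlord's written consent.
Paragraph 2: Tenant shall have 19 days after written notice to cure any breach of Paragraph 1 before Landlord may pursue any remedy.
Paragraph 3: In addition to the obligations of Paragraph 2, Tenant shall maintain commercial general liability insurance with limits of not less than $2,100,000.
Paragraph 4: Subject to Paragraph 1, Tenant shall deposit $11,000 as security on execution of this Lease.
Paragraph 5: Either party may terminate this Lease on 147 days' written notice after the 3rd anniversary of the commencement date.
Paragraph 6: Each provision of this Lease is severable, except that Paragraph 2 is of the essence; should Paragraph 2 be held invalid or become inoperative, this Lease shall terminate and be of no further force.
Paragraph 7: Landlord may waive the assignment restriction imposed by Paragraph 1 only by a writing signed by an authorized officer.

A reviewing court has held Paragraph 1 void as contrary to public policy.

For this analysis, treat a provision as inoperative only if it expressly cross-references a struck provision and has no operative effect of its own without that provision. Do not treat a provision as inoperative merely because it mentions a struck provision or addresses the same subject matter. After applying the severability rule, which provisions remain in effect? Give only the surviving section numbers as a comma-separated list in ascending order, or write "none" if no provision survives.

none

Paragraph 1 is struck. The only function of Paragraph 2 is the cure period for breach of Paragraph 1, so it cannot stand once Paragraph 1 is removed. Paragraph 7 merely fixes the waiver condition for Paragraph 1; with Paragraph 1 gone it has nothing to operate on and falls away. Paragraph 6 makes Paragraph 2 an essential term, and Paragraph 2 has been rendered inoperative by the cascade; under Paragraph 6, the entire Lease is therefore void. No provision of the Lease survives.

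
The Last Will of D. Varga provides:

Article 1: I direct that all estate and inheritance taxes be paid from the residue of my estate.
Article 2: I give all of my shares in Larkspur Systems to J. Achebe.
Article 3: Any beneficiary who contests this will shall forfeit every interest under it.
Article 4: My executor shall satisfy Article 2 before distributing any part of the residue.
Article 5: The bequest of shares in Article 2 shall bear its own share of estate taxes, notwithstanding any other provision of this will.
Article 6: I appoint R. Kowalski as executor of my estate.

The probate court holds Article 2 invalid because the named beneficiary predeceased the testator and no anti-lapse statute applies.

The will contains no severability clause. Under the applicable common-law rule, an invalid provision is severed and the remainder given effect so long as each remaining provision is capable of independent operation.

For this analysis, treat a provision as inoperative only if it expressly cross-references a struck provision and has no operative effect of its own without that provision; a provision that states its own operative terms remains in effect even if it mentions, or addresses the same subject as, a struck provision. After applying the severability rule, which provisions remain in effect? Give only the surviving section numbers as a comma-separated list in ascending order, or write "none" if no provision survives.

1, 3, 6

Article 2 is struck. The only function of Article 4 is the priority direction for Article 2, so it cannot stand once Article 2 is removed. Article 5 has no operative effect of its own apart from Article 2 and is therefore inoperative. With no severability clause, the stated default rule severs what cannot stand and enforces each remaining provision that can operate on its own. That leaves Article 1, Article 3, and Article 6 in effect.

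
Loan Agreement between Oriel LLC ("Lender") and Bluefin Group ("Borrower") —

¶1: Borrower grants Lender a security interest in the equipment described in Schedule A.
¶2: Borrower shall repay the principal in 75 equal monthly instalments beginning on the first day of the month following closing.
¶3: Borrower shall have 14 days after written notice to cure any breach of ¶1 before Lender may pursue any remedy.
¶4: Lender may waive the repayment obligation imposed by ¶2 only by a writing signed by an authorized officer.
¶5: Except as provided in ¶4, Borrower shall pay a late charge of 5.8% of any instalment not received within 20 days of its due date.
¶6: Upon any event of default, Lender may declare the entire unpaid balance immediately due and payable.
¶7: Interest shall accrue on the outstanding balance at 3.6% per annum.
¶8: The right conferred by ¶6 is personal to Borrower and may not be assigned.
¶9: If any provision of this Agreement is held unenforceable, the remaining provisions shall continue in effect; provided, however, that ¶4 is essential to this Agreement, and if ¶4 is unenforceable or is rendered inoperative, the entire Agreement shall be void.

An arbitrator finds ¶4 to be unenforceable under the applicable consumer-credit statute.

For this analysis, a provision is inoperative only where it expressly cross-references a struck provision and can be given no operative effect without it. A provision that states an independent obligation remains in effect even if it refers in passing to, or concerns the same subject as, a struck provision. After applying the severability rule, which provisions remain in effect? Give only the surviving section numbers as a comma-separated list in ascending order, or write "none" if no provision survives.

none

¶4 is struck. Nothing else in the Agreement is defined by reference to ¶4. ¶9 makes ¶4 an essential term, and ¶4 is the provision held invalid; under ¶9, the entire Agreement is therefore void. No provision of the Agreement survives.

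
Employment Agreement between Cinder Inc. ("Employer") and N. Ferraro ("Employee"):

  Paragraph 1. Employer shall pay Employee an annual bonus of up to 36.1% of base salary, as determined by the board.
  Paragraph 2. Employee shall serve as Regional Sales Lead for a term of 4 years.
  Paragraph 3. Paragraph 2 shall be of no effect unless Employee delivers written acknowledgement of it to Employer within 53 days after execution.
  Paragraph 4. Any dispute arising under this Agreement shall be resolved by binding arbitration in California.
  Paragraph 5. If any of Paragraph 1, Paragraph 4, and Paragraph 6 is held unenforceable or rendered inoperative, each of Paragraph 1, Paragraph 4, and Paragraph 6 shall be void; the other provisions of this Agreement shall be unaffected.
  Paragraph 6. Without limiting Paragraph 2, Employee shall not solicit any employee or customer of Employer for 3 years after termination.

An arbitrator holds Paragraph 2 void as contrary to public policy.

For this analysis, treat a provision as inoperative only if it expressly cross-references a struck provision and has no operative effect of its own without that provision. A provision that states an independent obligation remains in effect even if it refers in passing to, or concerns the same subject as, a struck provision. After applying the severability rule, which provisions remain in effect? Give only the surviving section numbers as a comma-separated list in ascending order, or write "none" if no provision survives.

Paragraph 2 is struck. Paragraph 3 has no operative effect of its own apart from Paragraph 2 and is therefore inoperative. Although Paragraph 6 refers to Paragraph 2, its operative terms do not depend on Paragraph 2, so it remains in effect. Paragraph 5 ties Paragraph 1, Paragraph 4, and Paragraph 6 together, but none of those is affected here; the remaining provisions continue in force under Paragraph 5. Paragraph 1, Paragraph 4, Paragraph 5, and Paragraph 6 remain in effect.

1, 4, 5, 6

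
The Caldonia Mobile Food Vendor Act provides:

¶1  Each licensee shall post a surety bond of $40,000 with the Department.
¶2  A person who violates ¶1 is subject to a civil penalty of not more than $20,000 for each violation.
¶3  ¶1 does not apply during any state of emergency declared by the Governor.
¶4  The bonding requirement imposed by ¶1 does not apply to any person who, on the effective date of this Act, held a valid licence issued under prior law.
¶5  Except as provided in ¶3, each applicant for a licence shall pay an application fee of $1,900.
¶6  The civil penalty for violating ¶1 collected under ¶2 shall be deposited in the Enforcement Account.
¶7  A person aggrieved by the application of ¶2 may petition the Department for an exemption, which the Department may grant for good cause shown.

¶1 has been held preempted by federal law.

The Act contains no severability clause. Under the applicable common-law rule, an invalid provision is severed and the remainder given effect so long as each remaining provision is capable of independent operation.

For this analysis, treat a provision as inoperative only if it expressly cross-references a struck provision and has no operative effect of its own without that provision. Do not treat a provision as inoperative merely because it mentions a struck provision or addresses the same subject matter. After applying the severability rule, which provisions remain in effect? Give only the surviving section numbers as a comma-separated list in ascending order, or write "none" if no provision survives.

5

¶1 is struck. ¶2 has no operative effect of its own apart from ¶1 and is therefore inoperative. ¶3 operates only by reference to ¶1, so it falls with ¶1. ¶4 operates only by reference to ¶1, so it falls with ¶1. ¶6 does nothing except set the disposition of the civil penalty for violating ¶1 by reference to ¶2; with ¶2 gone it has no independent effect and is inoperative. ¶7 operates only by reference to ¶2, so it falls with ¶2. Although ¶5 refers to ¶3, its operative terms do not depend on ¶3, so it remains in effect. With no severability clause, the stated default rule severs what cannot stand and enforces each remaining provision that can operate on its own. Only ¶5 remains in effect.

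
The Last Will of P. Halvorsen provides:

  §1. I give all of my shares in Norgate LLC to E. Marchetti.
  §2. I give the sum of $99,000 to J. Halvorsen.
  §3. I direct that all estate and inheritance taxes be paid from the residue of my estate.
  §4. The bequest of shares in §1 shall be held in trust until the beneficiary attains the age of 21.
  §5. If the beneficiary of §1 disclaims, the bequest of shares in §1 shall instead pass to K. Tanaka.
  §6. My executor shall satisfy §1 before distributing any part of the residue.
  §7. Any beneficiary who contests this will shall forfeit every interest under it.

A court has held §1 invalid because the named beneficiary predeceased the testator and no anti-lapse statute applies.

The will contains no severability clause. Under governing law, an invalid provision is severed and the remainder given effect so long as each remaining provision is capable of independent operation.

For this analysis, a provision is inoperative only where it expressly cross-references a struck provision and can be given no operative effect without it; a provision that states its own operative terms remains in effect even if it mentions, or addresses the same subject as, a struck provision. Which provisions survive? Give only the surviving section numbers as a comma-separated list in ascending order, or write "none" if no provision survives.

§1 is struck. The only function of §4 is the trust for §1, so it cannot stand once §1 is removed. §5 operates only by reference to §1, so it falls with §1. §6 has no operative effect of its own apart from §1 and is therefore inoperative. Under the stated default rule, only provisions that cannot operate independently fall away; the rest are enforced. That leaves §2, §3, and §7 in effect.

2, 3, 7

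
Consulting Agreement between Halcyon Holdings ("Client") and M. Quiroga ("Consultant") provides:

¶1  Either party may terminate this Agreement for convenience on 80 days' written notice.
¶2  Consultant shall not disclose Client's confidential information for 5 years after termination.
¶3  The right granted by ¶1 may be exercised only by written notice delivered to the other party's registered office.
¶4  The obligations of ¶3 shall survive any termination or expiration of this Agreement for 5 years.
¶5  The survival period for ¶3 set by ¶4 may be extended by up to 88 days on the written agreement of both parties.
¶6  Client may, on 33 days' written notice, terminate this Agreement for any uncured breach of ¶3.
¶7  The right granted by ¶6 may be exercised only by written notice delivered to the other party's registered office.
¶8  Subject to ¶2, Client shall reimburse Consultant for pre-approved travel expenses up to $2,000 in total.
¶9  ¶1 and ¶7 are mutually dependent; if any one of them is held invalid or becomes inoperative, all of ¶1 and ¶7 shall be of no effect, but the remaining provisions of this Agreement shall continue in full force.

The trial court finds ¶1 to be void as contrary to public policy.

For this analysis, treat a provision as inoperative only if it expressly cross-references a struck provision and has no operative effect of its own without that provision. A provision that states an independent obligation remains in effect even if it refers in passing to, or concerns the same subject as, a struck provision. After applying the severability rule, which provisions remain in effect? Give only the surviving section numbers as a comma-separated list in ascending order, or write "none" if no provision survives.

2, 8, 9

¶1 is struck. ¶3 operates only by reference to ¶1, so it falls with ¶1. ¶4 operates only by reference to ¶3, so it falls with ¶3. The only function of ¶6 is the termination right for breach of ¶3, so it cannot stand once ¶3 is removed. The whole of ¶5 is the extension of the survival period for ¶3, defined by reference to ¶4, so ¶5 cannot stand once ¶4 is removed. ¶7 operates only by reference to ¶6, so it falls with ¶6. ¶9 declares ¶1 and ¶7 mutually dependent; since one of them has fallen, all of them are of no effect. The remainder continues in force under ¶9. That leaves ¶2, ¶8, and ¶9 in effect.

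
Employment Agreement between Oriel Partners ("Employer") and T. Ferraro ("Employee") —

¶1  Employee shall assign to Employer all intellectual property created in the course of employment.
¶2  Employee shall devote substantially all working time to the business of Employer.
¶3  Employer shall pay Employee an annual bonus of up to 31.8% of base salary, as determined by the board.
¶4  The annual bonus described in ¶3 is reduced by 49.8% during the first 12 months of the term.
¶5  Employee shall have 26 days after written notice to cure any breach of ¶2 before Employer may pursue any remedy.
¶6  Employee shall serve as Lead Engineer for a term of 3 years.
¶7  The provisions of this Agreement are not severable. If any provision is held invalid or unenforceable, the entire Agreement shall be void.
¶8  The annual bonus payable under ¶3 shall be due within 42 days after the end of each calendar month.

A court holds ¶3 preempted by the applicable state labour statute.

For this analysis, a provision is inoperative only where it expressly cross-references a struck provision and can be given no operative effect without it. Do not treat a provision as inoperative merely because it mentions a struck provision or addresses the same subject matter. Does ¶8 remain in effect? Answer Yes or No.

¶3 is struck. ¶4 has no operative effect of its own apart from ¶3 and is therefore inoperative. ¶8 does nothing except set the payment deadline for the annual bonus by reference to ¶3; with ¶3 gone it has no independent effect and is inoperative. ¶7 provides that the Agreement is not severable, so the invalidity of any one provision voids the entire Agreement. No provision of the Agreement survives. ¶8 is among the inoperative provisions, so the answer is no.

No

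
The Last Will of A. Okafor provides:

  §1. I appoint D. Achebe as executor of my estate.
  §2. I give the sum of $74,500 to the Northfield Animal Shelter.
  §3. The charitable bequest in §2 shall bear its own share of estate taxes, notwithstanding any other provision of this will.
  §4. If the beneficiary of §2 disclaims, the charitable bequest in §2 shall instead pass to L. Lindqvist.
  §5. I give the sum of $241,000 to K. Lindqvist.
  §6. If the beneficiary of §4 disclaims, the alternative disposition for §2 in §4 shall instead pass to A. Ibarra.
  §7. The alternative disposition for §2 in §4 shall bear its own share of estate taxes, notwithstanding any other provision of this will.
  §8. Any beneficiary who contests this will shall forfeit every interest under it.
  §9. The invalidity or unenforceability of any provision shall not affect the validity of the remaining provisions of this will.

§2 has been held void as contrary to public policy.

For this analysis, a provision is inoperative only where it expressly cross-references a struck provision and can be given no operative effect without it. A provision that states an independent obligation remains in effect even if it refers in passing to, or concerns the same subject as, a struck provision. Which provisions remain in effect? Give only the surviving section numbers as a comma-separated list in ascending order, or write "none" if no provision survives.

§2 is struck. §3 operates only by reference to §2, so it falls with §2. §4 has no operative effect of its own apart from §2 and is therefore inoperative. §6 has no operative effect of its own apart from §4 and is therefore inoperative. §7 merely fixes the tax charge on §4; with §4 gone it has nothing to operate on and falls away. §9 is a severability clause and preserves every provision that can still be given independent effect. That leaves §1, §5, §8, and §9 in effect.

1, 5, 8, 9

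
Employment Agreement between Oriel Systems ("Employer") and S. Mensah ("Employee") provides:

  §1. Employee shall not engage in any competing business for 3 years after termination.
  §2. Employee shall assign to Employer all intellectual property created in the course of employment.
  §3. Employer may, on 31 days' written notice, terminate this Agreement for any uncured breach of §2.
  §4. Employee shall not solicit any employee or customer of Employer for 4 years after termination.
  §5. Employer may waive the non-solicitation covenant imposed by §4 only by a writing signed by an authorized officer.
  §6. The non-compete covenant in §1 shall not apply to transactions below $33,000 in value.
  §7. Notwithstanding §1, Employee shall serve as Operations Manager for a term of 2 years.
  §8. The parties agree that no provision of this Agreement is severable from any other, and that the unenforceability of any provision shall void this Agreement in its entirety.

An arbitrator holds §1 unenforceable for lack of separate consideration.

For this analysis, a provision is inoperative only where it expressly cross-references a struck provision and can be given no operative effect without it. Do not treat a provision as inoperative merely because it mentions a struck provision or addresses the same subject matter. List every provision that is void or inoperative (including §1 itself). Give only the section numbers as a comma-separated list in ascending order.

§1 is struck. The whole of §6 is the carve-out from the non-compete covenant, defined by reference to §1, so §6 cannot stand once §1 is removed. §8 provides that the Agreement is not severable, so the invalidity of any one provision voids the entire Agreement. No provision of the Agreement survives.

1, 2, 3, 4, 5, 6, 7, 8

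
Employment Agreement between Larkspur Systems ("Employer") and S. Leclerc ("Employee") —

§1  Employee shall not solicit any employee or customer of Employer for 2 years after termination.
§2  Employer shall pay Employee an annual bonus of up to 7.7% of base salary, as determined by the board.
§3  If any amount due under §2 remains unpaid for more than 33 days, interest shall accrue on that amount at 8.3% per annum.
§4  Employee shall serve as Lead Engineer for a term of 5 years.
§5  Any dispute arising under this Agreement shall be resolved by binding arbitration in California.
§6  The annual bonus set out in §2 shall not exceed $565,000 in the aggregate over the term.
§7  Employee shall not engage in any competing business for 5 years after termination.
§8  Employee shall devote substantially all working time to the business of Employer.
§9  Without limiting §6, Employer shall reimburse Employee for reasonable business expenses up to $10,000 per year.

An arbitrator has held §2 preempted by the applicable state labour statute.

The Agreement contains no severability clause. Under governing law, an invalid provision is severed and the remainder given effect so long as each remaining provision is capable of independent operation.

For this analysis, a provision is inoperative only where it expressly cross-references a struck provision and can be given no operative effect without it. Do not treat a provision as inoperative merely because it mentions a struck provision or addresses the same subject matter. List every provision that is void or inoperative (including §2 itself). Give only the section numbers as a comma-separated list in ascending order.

§2 is struck. §3 operates only by reference to §2, so it falls with §2. §6 operates only by reference to §2, so it falls with §2. Although §9 refers to §6, its operative terms do not depend on §6, so it remains in effect. Under the stated default rule, only provisions that cannot operate independently fall away; the rest are enforced. The provisions still in force are §1, §4, §5, §7, §8, and §9.

2, 3, 6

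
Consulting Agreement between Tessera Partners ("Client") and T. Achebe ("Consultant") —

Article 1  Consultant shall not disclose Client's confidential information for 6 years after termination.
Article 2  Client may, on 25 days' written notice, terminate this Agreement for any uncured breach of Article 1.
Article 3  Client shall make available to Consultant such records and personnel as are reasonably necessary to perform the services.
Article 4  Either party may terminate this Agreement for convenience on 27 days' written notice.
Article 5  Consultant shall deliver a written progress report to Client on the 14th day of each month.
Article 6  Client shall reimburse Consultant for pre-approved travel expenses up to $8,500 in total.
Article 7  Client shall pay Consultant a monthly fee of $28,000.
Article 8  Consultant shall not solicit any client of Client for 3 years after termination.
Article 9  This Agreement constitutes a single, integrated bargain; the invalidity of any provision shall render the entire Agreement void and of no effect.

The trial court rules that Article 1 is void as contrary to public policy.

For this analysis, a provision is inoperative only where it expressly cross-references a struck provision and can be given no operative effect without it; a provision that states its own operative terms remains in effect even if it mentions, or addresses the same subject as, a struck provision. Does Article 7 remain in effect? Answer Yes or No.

Article 1 is struck. The only function of Article 2 is the termination right for breach of Article 1, so it cannot stand once Article 1 is removed. Article 9 provides that the Agreement is not severable, so the invalidity of any one provision voids the entire Agreement. No provision of the Agreement survives. Article 7 is among the inoperative provisions, so the answer is no.

No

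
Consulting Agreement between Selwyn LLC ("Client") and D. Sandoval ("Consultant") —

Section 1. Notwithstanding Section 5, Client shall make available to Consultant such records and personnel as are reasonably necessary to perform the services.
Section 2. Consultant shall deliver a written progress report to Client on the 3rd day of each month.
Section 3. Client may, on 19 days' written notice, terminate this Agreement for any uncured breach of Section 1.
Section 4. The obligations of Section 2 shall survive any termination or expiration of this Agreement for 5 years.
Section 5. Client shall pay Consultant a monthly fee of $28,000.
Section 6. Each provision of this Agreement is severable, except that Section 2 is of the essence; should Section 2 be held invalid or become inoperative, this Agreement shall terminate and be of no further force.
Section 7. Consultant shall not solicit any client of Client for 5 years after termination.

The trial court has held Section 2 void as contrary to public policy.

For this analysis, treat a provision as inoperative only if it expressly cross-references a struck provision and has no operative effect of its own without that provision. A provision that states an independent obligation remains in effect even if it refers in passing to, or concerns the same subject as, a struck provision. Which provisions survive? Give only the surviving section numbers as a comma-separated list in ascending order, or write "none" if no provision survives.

Section 2 is struck. The only function of Section 4 is the survival period for Section 2, so it cannot stand once Section 2 is removed. Section 6 makes Section 2 an essential term, and Section 2 is the provision held invalid; under Section 6, the entire Agreement is therefore void. No provision of the Agreement survives.

none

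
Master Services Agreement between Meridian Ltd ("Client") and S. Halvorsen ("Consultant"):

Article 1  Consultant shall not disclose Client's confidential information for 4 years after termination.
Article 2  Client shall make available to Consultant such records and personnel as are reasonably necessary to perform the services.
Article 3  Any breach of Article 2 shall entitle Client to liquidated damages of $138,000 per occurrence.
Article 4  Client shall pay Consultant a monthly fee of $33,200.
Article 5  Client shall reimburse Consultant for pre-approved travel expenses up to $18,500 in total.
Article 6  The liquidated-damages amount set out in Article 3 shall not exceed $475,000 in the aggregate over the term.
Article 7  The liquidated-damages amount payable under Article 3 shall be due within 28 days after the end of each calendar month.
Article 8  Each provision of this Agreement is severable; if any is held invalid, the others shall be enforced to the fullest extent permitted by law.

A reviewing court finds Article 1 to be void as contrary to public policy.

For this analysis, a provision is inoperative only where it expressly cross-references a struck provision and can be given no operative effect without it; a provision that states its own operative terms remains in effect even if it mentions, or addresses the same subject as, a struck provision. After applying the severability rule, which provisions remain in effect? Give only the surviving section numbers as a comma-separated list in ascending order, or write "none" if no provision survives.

2, 3, 4, 5, 6, 7, 8

Article 1 is struck. Nothing else in the Agreement is defined by reference to Article 1. Article 8 is a severability clause and preserves every provision that can still be given independent effect. That leaves Article 2, Article 3, Article 4, Article 5, Article 6, Article 7, and Article 8 in effect.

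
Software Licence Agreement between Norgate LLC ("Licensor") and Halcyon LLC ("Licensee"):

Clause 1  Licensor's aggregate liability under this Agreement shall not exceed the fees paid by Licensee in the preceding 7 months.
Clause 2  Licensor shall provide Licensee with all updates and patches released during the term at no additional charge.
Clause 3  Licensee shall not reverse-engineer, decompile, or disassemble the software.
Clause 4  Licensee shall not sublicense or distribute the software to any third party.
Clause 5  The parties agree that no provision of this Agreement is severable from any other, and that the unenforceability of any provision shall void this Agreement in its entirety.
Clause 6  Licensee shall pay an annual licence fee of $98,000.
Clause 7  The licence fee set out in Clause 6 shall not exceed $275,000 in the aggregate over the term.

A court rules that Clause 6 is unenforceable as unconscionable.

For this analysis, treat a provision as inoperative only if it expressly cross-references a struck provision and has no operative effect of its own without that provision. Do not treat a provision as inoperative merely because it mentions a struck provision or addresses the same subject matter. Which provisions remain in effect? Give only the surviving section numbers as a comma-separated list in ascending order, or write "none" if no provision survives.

none

Clause 6 is struck. Clause 7 does nothing except set the aggregate cap on the licence fee by reference to Clause 6; with Clause 6 gone it has no independent effect and is inoperative. Clause 5 provides that the Agreement is not severable, so the invalidity of any one provision voids the entire Agreement. No provision of the Agreement survives.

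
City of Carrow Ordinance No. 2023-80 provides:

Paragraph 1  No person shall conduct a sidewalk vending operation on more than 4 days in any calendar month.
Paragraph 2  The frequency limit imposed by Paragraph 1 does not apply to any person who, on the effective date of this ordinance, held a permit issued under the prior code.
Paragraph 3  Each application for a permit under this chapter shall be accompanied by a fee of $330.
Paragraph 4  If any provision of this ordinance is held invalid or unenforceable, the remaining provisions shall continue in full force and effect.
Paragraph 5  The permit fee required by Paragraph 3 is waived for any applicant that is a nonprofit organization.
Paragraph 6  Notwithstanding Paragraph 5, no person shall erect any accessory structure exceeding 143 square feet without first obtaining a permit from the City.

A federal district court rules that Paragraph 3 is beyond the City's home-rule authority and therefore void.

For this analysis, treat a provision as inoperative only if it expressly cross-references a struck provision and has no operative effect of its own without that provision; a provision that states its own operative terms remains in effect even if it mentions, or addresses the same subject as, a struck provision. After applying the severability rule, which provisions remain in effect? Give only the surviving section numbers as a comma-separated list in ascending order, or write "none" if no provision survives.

1, 2, 4, 6

Paragraph 3 is struck. Paragraph 5 operates only by reference to Paragraph 3, so it falls with Paragraph 3. Paragraph 6 mentions Paragraph 5 but its own obligation stands independently of Paragraph 5, so Paragraph 6 is not affected. Under the severability clause in Paragraph 4, the remaining provisions continue in force. That leaves Paragraph 1, Paragraph 2, Paragraph 4, and Paragraph 6 in effect.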